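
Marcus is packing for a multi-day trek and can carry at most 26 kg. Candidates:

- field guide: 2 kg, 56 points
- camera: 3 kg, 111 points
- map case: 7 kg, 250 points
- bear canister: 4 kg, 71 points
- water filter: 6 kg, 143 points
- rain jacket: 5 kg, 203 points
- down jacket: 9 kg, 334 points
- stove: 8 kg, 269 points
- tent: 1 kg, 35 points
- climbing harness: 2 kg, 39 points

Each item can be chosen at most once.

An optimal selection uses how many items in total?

5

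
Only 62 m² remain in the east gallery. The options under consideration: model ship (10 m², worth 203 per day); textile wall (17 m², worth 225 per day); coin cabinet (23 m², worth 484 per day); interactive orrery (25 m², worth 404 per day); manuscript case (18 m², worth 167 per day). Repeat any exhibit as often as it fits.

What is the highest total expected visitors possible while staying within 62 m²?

Density check — coin cabinet 21.04, model ship 20.30, interactive orrery 16.16, textile wall 13.24 are the best per m².
Taking the top-ratio exhibits first gives model ship + 2×coin cabinet for 1171 (56 m²).
The 46 m² tied up in 2×coin cabinet is better spent on 5×model ship — total rises to 1218 (60 m²).
No other feasible combination exceeds 1218.

1218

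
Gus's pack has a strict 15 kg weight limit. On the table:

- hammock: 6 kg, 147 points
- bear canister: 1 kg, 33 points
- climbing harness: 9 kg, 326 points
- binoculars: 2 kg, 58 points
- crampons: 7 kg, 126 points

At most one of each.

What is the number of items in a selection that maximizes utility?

The maximum utility within 15 kg is 473.
hammock + climbing harness hits 473 at 15 kg.
Every optimal selection uses 2 items.

2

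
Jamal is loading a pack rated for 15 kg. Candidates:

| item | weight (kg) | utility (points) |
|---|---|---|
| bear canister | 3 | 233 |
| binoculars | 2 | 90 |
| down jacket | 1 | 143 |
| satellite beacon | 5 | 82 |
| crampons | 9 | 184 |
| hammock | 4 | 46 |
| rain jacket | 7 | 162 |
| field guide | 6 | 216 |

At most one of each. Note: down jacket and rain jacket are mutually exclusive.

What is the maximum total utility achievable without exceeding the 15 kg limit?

Best packing: bear canister + binoculars + down jacket + field guide — 12 kg, 682 total.
No other feasible combination exceeds 682.

682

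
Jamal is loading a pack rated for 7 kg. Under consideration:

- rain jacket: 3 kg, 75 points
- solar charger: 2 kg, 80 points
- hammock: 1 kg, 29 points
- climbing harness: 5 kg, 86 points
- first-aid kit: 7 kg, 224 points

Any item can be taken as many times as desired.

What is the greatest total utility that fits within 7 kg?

Density check — solar charger 40.00, first-aid kit 32.00, hammock 29.00 are the best per kg.
3×solar charger + hammock uses 7 of the 7 kg and totals 269.

269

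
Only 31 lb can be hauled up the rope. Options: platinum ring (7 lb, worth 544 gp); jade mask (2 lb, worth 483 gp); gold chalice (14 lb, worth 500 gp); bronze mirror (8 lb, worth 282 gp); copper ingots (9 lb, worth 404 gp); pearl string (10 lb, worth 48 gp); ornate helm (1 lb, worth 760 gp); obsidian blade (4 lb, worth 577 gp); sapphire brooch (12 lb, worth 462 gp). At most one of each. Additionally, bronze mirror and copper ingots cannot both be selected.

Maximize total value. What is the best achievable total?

2864

Ranking by ratio (value/lb): ornate helm 760.00, jade mask 241.50, obsidian blade 144.25, platinum ring 77.71.
Best packing: platinum ring + jade mask + gold chalice + ornate helm + obsidian blade — 28 lb, 2864 total.
Runner-up platinum ring + jade mask + ornate helm + obsidian blade + sapphire brooch tops out at 2826.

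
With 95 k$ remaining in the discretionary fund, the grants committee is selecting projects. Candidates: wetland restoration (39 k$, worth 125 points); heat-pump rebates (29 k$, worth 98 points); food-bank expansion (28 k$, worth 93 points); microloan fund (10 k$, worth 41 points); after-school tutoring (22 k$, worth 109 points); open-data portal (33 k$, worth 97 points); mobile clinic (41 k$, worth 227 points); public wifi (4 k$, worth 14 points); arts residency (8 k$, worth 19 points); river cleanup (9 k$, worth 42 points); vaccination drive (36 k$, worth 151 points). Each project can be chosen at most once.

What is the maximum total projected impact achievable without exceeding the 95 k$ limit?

Microloan fund + after-school tutoring + mobile clinic + public wifi + arts residency + river cleanup uses 94 of the 95 k$ and totals 452.

452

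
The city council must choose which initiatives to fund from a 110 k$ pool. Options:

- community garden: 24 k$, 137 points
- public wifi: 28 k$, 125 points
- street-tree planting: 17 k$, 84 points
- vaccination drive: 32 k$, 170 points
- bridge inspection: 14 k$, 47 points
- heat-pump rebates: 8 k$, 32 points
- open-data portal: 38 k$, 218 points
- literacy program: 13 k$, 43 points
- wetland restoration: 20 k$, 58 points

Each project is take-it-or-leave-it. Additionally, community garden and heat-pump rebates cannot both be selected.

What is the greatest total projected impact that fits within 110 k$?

572

Taking community garden + vaccination drive + bridge inspection + open-data portal: 108 k$ used, 572 in projected impact.
No other feasible combination exceeds 572.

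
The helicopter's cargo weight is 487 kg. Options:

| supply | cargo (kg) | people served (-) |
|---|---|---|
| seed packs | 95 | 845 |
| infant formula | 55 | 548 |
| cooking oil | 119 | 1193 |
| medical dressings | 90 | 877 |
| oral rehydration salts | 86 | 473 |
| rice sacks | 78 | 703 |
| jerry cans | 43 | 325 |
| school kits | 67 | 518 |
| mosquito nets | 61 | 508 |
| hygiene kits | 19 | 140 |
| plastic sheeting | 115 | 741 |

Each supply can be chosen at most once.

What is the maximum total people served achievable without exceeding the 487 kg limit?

Density check — cooking oil 10.03, infant formula 9.96, medical dressings 9.74 are the best per kg.
The ratio ordering already packs tightly: seed packs + infant formula + cooking oil + medical dressings + rice sacks + jerry cans, 480 kg, 4491.
That's the maximum — no swap from here does better than 4491.

4491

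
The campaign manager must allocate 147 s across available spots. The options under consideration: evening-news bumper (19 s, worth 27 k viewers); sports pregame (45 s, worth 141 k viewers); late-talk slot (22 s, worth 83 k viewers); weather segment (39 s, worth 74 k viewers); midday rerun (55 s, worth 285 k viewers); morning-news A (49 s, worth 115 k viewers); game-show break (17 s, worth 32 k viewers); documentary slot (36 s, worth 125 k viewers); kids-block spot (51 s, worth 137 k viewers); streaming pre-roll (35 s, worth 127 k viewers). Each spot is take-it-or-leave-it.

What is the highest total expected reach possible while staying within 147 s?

569

A density-first pass picks late-talk slot + midday rerun + game-show break + streaming pre-roll — 527 at 129 s.
Replace late-talk slot with documentary slot: the trade gains 42 net, giving 569 at 143 s.
Runner-up evening-news bumper + midday rerun + documentary slot + streaming pre-roll tops out at 564.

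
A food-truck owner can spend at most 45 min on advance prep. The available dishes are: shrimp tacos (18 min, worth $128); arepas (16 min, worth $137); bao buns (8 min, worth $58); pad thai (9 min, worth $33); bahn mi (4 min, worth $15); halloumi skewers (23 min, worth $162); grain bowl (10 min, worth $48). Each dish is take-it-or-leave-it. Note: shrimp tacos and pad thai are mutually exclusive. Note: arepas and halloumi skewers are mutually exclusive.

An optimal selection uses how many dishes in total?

Optimal total is 323.
shrimp tacos + arepas + bao buns hits 323 at 42 min.
Every optimal selection uses 3 dishes.

3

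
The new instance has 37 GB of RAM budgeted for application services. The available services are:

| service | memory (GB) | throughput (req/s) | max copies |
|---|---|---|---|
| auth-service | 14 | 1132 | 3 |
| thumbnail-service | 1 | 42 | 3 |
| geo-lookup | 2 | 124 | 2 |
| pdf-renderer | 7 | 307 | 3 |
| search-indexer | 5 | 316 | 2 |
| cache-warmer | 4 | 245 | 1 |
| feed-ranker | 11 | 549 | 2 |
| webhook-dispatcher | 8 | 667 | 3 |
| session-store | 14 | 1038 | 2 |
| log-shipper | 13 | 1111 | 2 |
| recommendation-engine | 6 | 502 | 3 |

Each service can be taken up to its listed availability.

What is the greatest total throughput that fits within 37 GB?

3112

Greedy by ratio would take search-indexer + 2×log-shipper + recommendation-engine: 37 GB used, total 3040.
The 24 GB tied up in search-indexer and log-shipper and recommendation-engine is better spent on 3×webhook-dispatcher — total rises to 3112 (37 GB).
No other feasible combination exceeds 3112.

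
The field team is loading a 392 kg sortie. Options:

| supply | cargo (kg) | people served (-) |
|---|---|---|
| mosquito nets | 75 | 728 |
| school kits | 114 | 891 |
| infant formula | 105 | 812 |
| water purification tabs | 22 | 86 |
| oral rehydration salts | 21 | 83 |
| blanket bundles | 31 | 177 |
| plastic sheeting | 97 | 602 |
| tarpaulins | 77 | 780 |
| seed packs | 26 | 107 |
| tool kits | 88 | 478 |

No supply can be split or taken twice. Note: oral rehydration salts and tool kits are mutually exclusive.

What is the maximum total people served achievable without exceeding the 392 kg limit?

3294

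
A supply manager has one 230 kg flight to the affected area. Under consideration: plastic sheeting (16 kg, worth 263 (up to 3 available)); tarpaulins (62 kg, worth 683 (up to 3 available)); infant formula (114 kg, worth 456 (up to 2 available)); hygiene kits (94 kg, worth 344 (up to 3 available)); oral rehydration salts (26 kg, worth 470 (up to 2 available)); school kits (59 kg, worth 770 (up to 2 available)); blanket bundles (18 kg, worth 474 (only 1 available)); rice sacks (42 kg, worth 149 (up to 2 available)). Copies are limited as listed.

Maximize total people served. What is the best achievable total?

A density-first pass picks 3×plastic sheeting + 2×oral rehydration salts + school kits + blanket bundles + rice sacks — 3122 at 219 kg.
The 58 kg tied up in plastic sheeting and rice sacks is better spent on school kits — total rises to 3480 (220 kg).
Nothing else within 230 kg beats 3480.

3480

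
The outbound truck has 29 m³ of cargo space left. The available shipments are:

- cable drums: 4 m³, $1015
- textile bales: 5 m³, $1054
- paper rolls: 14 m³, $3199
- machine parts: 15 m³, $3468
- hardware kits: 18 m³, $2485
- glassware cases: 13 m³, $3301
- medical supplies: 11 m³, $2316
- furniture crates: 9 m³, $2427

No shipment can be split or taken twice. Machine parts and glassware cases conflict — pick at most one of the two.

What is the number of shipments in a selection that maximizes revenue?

3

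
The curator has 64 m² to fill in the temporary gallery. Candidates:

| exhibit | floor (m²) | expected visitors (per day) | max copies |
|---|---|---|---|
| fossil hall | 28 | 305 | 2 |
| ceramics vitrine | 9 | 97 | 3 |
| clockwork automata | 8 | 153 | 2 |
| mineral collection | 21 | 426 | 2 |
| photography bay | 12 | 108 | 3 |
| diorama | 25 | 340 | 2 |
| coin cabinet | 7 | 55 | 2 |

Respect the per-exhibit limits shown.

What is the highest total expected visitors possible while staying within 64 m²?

2×clockwork automata + 2×mineral collection uses 58 of the 64 m² and totals 1158.
Every other selection either busts 64 m² or exceeds an availability limit or fails to beat 1158.

1158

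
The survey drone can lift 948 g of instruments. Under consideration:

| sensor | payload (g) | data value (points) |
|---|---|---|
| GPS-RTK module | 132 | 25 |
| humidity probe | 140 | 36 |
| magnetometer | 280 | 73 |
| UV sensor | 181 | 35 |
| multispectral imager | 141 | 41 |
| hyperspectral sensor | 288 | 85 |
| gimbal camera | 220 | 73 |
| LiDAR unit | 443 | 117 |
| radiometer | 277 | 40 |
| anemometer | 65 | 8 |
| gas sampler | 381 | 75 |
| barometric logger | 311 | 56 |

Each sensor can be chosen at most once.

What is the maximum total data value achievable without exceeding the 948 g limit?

Ranking by ratio (data value/g): gimbal camera 0.33, hyperspectral sensor 0.30, multispectral imager 0.29.
The ratio ordering already packs tightly: magnetometer + multispectral imager + hyperspectral sensor + gimbal camera, 929 g, 272.

272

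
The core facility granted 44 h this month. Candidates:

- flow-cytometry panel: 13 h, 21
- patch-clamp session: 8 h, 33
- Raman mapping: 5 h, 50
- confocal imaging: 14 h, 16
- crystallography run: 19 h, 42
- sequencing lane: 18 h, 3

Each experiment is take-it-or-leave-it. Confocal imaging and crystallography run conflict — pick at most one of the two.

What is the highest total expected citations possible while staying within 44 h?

125

Taking patch-clamp session + Raman mapping + crystallography run: 32 h used, 125 in expected citations.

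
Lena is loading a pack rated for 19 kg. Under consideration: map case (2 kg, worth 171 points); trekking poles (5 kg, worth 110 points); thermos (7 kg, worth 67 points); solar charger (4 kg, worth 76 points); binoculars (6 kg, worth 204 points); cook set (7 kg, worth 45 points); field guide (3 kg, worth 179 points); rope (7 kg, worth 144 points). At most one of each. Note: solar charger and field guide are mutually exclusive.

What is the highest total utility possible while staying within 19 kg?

Taking the top-ratio items first gives map case + trekking poles + binoculars + field guide for 664 (16 kg).
Dropping trekking poles frees 5 kg; slotting in rope (7 kg) lifts the total to 698 at 18 kg.

698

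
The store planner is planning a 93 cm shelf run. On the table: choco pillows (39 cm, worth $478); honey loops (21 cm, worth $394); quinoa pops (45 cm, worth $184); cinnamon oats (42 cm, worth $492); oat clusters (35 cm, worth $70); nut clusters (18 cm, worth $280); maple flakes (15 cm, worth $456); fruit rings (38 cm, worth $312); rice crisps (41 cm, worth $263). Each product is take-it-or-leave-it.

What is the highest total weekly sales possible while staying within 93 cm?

1608

Density check — maple flakes 30.40, honey loops 18.76, nut clusters 15.56 are the best per cm.
Choco pillows + honey loops + nut clusters + maple flakes uses 93 of the 93 cm and totals 1608.
That's the maximum — no swap from here does better than 1608.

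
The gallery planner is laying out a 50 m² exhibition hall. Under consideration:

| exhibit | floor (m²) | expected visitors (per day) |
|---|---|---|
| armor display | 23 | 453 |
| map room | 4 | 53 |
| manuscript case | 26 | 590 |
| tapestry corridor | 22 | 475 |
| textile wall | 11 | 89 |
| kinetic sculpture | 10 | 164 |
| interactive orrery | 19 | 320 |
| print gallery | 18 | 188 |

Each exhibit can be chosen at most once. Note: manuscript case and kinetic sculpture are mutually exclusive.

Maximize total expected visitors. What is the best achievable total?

Density check — manuscript case 22.69, tapestry corridor 21.59, armor display 19.70 are the best per m².
Taking manuscript case + tapestry corridor: 48 m² used, 1065 in expected visitors.
That's the maximum — no feasible swap from here does better than 1065.

1065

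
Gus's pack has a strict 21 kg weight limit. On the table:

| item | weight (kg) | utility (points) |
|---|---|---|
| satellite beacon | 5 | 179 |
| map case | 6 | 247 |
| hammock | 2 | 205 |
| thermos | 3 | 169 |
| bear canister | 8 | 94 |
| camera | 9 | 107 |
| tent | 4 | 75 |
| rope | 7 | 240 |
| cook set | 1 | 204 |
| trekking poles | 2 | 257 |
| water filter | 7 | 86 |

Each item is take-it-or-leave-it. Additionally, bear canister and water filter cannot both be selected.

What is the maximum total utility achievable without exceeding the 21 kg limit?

1322

The ratio heuristic lands on satellite beacon + map case + hammock + thermos + cook set + trekking poles (1261) but leaves 2 kg idle.
Replace satellite beacon with rope: the trade gains 61 net, giving 1322 at 21 kg.
Runner-up satellite beacon + map case + hammock + thermos + cook set + trekking poles tops out at 1261.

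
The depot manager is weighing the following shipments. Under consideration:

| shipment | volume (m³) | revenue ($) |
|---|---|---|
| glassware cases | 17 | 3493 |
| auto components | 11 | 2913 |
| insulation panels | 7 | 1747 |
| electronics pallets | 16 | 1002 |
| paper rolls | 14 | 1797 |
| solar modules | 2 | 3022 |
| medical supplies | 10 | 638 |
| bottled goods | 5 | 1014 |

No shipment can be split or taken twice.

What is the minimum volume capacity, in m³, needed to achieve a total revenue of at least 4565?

9

Need the lightest bundle worth ≥ 4565.
insulation panels + solar modules: 4769 revenue at 9 m³.
Any bundle with less than 9 m³ falls short of 4565.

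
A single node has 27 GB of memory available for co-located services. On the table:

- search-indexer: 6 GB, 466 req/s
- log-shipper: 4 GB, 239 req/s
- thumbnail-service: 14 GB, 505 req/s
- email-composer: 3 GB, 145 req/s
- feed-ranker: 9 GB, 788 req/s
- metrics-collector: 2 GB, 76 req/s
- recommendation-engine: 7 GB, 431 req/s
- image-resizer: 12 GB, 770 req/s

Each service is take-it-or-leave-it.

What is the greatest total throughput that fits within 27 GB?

2024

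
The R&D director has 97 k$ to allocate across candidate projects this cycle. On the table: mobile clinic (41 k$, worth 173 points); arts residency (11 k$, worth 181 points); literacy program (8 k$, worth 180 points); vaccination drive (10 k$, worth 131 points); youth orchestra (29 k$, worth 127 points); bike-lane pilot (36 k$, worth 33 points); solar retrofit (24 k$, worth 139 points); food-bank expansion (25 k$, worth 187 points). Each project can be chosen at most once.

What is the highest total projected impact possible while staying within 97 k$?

Filling by ratio: arts residency + literacy program + vaccination drive + solar retrofit + food-bank expansion for 818, with 19 k$ left unused.
The 24 k$ tied up in solar retrofit is better spent on mobile clinic — total rises to 852 (95 k$).
No other feasible combination exceeds 852.

852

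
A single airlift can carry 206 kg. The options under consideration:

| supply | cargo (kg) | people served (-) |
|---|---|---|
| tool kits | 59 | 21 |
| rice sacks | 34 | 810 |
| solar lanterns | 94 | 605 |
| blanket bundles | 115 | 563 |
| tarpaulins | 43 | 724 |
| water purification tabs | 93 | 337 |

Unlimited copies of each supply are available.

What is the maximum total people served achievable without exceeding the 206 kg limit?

Ranking by ratio (people served/kg): rice sacks 23.82, tarpaulins 16.84, solar lanterns 6.44, blanket bundles 4.90.
The ratio ordering already packs tightly: 6×rice sacks, 204 kg, 4860.

4860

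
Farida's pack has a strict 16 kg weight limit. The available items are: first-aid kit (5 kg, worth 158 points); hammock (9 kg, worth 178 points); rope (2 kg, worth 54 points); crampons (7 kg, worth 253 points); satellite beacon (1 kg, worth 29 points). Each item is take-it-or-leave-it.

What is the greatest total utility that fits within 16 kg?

The ratio ordering already packs tightly: first-aid kit + rope + crampons + satellite beacon, 15 kg, 494.
Nothing else within 16 kg beats 494.

494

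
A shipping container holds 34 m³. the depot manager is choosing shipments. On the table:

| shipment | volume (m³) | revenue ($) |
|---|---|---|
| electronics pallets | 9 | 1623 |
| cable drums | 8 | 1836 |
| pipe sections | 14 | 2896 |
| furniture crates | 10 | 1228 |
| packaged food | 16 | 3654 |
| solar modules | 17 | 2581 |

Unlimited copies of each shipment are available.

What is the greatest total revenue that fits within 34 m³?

7344

4×cable drums uses 32 of the 34 m³ and totals 7344.
The spare 2 m³ is too small for any remaining shipment, and no exchange beats 7344.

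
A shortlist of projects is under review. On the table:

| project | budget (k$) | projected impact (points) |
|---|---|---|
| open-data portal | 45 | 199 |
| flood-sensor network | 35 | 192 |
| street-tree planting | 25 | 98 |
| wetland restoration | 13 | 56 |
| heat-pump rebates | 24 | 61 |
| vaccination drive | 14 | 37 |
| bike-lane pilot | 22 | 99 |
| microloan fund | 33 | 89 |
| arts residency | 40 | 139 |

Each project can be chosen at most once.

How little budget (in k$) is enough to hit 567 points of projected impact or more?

Minimise k$ subject to total projected impact ≥ 567.
open-data portal + flood-sensor network + street-tree planting + bike-lane pilot: 588 projected impact at 127 k$.
Below 127 k$ the best achievable stays under 567.

127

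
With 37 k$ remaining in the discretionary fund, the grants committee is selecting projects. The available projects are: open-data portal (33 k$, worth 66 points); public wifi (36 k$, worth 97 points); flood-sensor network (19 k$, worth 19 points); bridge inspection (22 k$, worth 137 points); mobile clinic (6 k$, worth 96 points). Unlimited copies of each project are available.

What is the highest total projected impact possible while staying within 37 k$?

576

Taking 6×mobile clinic: 36 k$ used, 576 in projected impact.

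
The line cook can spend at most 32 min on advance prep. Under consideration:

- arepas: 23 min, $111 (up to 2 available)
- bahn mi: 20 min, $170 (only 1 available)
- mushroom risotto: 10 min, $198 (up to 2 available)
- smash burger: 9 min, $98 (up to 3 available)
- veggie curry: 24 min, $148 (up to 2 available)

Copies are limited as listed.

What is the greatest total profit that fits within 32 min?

By profit per min: mushroom risotto 19.80, smash burger 10.89, bahn mi 8.50 lead.
2×mushroom risotto + smash burger uses 29 of the 32 min and totals 494.
The spare 3 min is too small for any remaining dish, and no exchange beats 494.

494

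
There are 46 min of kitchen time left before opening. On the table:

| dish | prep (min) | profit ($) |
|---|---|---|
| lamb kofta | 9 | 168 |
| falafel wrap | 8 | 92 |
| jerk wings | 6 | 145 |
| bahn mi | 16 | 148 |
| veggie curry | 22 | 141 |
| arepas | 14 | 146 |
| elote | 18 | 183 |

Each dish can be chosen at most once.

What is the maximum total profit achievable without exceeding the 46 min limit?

Density check — jerk wings 24.17, lamb kofta 18.67, falafel wrap 11.50 are the best per min.
Filling by ratio: lamb kofta + falafel wrap + jerk wings + arepas for 551, with 9 min left unused.
Dropping falafel wrap frees 8 min; slotting in bahn mi (16 min) lifts the total to 607 at 45 min.

607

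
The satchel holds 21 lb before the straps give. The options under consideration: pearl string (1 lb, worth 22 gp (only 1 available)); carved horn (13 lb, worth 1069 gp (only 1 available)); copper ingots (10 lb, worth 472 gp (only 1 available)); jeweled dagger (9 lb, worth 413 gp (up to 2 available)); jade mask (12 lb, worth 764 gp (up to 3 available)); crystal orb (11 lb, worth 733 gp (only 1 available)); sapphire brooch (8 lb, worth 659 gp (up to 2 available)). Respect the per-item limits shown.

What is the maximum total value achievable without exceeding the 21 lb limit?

Taking the top-ratio items first gives pearl string + 2×sapphire brooch for 1340 (17 lb).
Dropping pearl string and sapphire brooch frees 9 lb; slotting in carved horn (13 lb) lifts the total to 1728 at 21 lb.
Nothing else within 21 lb beats 1728.

1728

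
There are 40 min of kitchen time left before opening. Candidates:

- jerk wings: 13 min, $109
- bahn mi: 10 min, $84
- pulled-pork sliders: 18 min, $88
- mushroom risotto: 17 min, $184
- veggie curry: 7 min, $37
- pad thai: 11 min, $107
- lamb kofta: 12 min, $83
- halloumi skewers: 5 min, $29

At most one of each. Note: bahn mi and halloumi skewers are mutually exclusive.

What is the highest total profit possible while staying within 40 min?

377

Filling by ratio: bahn mi + mushroom risotto + pad thai for 375, with 2 min left unused.
Replace pad thai with jerk wings: the trade gains 2 net, giving 377 at 40 min.
No other feasible combination exceeds 377.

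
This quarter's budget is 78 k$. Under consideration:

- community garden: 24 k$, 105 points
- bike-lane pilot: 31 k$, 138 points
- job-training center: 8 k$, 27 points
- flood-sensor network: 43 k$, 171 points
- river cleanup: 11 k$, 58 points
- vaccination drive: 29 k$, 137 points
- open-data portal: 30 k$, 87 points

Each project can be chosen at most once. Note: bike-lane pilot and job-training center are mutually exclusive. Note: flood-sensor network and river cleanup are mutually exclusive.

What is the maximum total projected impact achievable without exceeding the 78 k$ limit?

333

The ratio ordering already packs tightly: bike-lane pilot + river cleanup + vaccination drive, 71 k$, 333.
Nothing else feasible within 78 k$ beats 333.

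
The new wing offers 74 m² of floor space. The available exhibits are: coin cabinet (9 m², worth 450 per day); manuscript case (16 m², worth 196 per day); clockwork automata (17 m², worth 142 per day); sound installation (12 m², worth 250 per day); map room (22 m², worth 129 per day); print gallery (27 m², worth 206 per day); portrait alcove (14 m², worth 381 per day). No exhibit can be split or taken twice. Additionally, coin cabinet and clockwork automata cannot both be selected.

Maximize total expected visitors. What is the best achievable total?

1406

Coin cabinet + manuscript case + sound installation + map room + portrait alcove uses 73 of the 74 m² and totals 1406.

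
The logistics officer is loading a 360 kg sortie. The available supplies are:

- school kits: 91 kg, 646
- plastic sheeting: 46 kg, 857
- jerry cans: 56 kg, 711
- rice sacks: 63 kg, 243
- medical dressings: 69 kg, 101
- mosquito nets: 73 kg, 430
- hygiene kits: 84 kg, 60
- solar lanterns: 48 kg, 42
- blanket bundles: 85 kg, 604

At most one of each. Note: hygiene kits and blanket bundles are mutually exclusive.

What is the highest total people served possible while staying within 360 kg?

3248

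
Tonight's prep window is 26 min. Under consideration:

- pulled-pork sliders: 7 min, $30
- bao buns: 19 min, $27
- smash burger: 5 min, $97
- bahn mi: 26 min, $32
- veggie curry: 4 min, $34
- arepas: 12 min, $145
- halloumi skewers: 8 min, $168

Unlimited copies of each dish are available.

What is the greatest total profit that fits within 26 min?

Density check — halloumi skewers 21.00, smash burger 19.40, arepas 12.08, veggie curry 8.50 are the best per min.
A density-first pass picks 3×halloumi skewers — 504 at 24 min.
The 8 min tied up in halloumi skewers is better spent on 2×smash burger — total rises to 530 (26 min).
That's the maximum — no swap from here does better than 530.

530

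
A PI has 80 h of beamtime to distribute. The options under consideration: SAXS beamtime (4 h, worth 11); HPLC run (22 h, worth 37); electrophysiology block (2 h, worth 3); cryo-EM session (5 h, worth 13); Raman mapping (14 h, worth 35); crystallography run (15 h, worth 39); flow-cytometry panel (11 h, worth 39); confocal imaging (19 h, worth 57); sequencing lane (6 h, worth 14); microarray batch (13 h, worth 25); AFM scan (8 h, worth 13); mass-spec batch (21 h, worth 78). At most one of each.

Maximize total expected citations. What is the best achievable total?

248

Ranking by ratio (expected citations/h): mass-spec batch 3.71, flow-cytometry panel 3.55, confocal imaging 3.00.
Taking the top-ratio experiments first gives SAXS beamtime + electrophysiology block + cryo-EM session + crystallography run + flow-cytometry panel + confocal imaging + mass-spec batch for 240 (77 h).
The 11 h tied up in SAXS beamtime and electrophysiology block and cryo-EM session is better spent on Raman mapping — total rises to 248 (80 h).
Next best is SAXS beamtime + cryo-EM session + Raman mapping + flow-cytometry panel + confocal imaging + sequencing lane + mass-spec batch at 247 (80 h) — short by 1.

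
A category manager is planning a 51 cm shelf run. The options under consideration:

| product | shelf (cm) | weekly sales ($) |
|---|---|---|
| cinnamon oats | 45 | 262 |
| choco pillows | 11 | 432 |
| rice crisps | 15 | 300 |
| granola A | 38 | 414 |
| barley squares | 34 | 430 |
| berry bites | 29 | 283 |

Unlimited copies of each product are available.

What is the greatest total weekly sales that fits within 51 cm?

Best packing: 4×choco pillows — 44 cm, 1728 total.
Nothing else within 51 cm beats 1728.

1728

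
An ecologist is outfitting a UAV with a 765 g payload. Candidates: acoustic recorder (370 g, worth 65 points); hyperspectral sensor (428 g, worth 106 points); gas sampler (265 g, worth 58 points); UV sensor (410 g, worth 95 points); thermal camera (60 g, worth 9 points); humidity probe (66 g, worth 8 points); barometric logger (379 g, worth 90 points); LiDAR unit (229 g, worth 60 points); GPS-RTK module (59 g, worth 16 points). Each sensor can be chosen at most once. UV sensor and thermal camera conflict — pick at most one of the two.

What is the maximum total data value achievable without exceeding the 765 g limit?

182

Hyperspectral sensor + LiDAR unit + GPS-RTK module uses 716 of the 765 g and totals 182.
Every other selection either busts 765 g or breaks a pairing rule or fails to beat 182.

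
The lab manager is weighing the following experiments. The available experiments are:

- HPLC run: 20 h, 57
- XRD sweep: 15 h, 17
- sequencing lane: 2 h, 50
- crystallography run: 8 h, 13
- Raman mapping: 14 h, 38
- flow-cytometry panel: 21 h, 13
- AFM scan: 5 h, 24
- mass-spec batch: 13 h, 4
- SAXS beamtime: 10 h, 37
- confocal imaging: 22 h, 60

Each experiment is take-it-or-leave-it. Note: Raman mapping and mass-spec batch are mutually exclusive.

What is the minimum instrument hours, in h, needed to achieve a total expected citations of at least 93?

Need the lightest bundle worth ≥ 93.
sequencing lane + AFM scan + SAXS beamtime: 111 expected citations at 17 h.
Any bundle with less than 17 h falls short of 93.

17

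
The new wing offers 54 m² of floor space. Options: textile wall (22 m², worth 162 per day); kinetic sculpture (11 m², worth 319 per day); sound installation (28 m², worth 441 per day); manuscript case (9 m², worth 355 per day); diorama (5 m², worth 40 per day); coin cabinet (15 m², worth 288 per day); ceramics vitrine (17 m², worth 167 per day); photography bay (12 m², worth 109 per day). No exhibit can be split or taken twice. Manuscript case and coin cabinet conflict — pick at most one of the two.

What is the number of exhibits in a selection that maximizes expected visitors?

Best achievable expected visitors is 1155.
For example kinetic sculpture + sound installation + manuscript case + diorama achieves it, using 53 m².
All optima have 4 exhibits.

4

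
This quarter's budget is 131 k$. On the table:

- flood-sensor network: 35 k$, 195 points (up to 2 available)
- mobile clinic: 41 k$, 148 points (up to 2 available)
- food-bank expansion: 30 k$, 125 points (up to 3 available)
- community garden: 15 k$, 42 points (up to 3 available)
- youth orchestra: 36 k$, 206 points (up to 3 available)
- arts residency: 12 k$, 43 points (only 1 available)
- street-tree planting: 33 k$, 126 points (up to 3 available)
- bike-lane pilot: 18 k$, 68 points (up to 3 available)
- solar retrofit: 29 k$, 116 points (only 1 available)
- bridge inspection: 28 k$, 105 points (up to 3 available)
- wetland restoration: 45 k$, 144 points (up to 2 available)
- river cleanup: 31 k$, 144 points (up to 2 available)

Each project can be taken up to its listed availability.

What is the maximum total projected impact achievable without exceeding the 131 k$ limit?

686

By projected impact per k$: youth orchestra 5.72, flood-sensor network 5.57, river cleanup 4.65, food-bank expansion 4.17 lead.
Best packing: 3×youth orchestra + bike-lane pilot — 126 k$, 686 total.
The spare 5 k$ is too small for any remaining project, and no exchange beats 686.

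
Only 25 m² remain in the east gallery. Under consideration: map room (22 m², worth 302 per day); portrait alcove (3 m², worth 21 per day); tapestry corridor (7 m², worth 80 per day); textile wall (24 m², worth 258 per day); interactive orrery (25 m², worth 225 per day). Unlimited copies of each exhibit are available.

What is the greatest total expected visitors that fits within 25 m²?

323

By expected visitors per m²: map room 13.73, tapestry corridor 11.43, textile wall 10.75 lead.
Best packing: map room + portrait alcove — 25 m², 323 total.
That's the maximum — no swap from here does better than 323.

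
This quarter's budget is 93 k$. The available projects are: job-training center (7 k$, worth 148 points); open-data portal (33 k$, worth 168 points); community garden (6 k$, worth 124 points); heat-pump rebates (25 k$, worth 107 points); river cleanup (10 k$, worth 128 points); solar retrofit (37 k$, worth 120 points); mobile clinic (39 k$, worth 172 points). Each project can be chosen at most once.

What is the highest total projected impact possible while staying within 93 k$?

Filling by ratio: job-training center + open-data portal + community garden + heat-pump rebates + river cleanup for 675, with 12 k$ left unused.
The 25 k$ tied up in heat-pump rebates is better spent on solar retrofit — total rises to 688 (93 k$).
The closest alternative, job-training center + community garden + heat-pump rebates + river cleanup + mobile clinic, reaches only 679.

688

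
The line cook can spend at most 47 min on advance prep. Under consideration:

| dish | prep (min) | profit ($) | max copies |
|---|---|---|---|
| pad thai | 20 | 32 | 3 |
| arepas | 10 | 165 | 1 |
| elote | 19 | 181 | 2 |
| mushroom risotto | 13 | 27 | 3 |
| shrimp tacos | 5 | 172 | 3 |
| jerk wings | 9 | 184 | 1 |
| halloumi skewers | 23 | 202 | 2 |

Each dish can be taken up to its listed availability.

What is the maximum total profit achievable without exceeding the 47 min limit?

Taking the top-ratio dishes first gives arepas + mushroom risotto + 3×shrimp tacos + jerk wings for 892 (47 min).
Dropping arepas and mushroom risotto frees 23 min; slotting in halloumi skewers (23 min) lifts the total to 902 at 47 min.

902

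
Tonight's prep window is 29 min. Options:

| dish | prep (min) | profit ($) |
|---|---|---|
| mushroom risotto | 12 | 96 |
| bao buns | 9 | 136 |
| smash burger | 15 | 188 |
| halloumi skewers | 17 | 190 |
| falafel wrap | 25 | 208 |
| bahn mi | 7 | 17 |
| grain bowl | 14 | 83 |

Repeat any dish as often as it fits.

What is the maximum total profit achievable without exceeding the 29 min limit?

Density check — bao buns 15.11, smash burger 12.53, halloumi skewers 11.18, falafel wrap 8.32 are the best per min.
Best packing: 3×bao buns — 27 min, 408 total.
That's the maximum — no swap from here does better than 408.

408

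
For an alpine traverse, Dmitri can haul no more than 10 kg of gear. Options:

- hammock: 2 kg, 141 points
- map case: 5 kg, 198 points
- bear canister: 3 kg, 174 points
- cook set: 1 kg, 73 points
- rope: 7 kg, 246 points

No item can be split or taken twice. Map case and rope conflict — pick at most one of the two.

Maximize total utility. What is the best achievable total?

513

Ranking by ratio (utility/kg): cook set 73.00, hammock 70.50, bear canister 58.00, map case 39.60.
Taking the top-ratio items first gives hammock + bear canister + cook set for 388 (6 kg).
Replace cook set with map case: the trade gains 125 net, giving 513 at 10 kg.
That's the maximum — no feasible swap from here does better than 513.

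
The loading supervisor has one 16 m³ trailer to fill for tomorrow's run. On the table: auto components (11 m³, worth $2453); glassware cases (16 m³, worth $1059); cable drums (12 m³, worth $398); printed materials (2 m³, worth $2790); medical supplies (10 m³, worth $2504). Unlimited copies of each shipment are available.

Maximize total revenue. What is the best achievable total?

22320

By revenue per m³: printed materials 1395.00, medical supplies 250.40, auto components 223.00 lead.
8×printed materials uses 16 of the 16 m³ and totals 22320.
Every other selection either busts 16 m³ or fails to beat 22320.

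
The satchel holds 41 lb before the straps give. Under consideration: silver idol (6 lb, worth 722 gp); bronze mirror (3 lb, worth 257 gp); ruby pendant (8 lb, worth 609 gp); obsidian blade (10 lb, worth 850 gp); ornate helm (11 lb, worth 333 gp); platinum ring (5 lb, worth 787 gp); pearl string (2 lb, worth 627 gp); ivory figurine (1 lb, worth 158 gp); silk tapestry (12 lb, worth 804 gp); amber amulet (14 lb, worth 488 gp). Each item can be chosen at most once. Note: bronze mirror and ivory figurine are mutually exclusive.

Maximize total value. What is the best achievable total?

4047

Silver idol + bronze mirror + obsidian blade + platinum ring + pearl string + silk tapestry uses 38 of the 41 lb and totals 4047.
That's the maximum — no feasible swap from here does better than 4047.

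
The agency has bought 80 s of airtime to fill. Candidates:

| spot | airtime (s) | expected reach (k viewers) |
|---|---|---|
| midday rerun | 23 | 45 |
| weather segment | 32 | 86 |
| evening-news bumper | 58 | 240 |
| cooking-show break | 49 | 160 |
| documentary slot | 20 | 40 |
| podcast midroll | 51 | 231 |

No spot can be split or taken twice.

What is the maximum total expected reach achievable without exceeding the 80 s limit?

Filling by ratio: documentary slot + podcast midroll for 271, with 9 s left unused.
Replace podcast midroll with evening-news bumper: the trade gains 9 net, giving 280 at 78 s.
Next best is midday rerun + podcast midroll at 276 (74 s) — short by 4.

280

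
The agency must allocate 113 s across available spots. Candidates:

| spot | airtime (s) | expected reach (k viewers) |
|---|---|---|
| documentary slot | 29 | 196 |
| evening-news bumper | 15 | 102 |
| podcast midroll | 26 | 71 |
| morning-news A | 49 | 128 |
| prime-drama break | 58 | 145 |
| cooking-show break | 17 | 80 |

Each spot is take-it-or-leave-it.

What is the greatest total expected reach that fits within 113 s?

Greedy by ratio would take documentary slot + evening-news bumper + podcast midroll + cooking-show break: 87 s used, total 449.
Dropping podcast midroll frees 26 s; slotting in morning-news A (49 s) lifts the total to 506 at 110 s.
An exhaustive check of the 64 subsets confirms 506.

506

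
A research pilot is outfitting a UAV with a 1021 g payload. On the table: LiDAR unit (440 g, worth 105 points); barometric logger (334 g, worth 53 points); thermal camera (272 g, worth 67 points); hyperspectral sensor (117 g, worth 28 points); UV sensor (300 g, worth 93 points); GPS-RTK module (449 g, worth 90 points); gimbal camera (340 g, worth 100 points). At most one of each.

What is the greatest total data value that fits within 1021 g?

Density check — UV sensor 0.31, gimbal camera 0.29, thermal camera 0.25, hyperspectral sensor 0.24 are the best per g.
A density-first pass picks thermal camera + UV sensor + gimbal camera — 260 at 912 g.
The 340 g tied up in gimbal camera is better spent on LiDAR unit — total rises to 265 (1012 g).
Runner-up thermal camera + UV sensor + gimbal camera tops out at 260.

265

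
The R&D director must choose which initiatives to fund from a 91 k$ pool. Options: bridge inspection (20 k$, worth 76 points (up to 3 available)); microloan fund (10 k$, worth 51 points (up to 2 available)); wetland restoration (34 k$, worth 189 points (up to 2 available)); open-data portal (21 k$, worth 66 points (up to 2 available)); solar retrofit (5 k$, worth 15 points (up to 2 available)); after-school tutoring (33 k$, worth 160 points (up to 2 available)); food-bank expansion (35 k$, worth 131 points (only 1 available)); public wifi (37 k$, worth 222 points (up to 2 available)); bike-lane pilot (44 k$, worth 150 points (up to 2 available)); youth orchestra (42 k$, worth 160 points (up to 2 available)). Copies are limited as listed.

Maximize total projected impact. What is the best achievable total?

513

Greedy by ratio would take microloan fund + solar retrofit + 2×public wifi: 89 k$ used, total 510.
Dropping solar retrofit and public wifi frees 42 k$; slotting in microloan fund + wetland restoration (44 k$) lifts the total to 513 at 91 k$.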